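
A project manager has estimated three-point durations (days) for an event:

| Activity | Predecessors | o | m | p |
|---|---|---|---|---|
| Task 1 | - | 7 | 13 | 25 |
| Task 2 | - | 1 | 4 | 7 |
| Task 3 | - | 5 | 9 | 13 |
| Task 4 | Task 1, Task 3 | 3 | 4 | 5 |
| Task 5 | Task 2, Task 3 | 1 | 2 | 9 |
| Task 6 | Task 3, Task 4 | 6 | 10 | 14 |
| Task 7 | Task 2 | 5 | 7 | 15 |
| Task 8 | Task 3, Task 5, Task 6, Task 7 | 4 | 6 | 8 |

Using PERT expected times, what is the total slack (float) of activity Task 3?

te_Task 1 = (7 + 4·13 + 25)/6 = 84/6 = 14
te_Task 2 = (1 + 4·4 + 7)/6 = 24/6 = 4
te_Task 3 = (5 + 4·9 + 13)/6 = 54/6 = 9
te_Task 4 = (3 + 4·4 + 5)/6 = 24/6 = 4
te_Task 5 = (1 + 4·2 + 9)/6 = 18/6 = 3
te_Task 6 = (6 + 4·10 + 14)/6 = 60/6 = 10
te_Task 7 = (5 + 4·7 + 15)/6 = 48/6 = 8
te_Task 8 = (4 + 4·6 + 8)/6 = 36/6 = 6

Forward pass:
ES_Task 1 = 0; EF_Task 1 = 14
ES_Task 2 = 0; EF_Task 2 = 4
ES_Task 3 = 0; EF_Task 3 = 9
ES_Task 4 = max(EF_Task 1=14, EF_Task 3=9) = 14; EF_Task 4 = 14+4 = 18
ES_Task 5 = max(EF_Task 2=4, EF_Task 3=9) = 9; EF_Task 5 = 9+3 = 12
ES_Task 6 = max(EF_Task 3=9, EF_Task 4=18) = 18; EF_Task 6 = 18+10 = 28
ES_Task 7 = 4; EF_Task 7 = 4+8 = 12
ES_Task 8 = max(EF_Task 3=9, EF_Task 5=12, EF_Task 6=28, EF_Task 7=12) = 28; EF_Task 8 = 28+6 = 34
Expected project duration μ = 34 days. Critical path: Task 1 → Task 4 → Task 6 → Task 8.

Backward pass:
LF_Task 8 = 34; LS_Task 8 = 34−6 = 28
LF_Task 7 = LS_Task 8 = 28; LS_Task 7 = 28−8 = 20
LF_Task 6 = LS_Task 8 = 28; LS_Task 6 = 28−10 = 18
LF_Task 5 = LS_Task 8 = 28; LS_Task 5 = 28−3 = 25
LF_Task 4 = LS_Task 6 = 18; LS_Task 4 = 18−4 = 14
LF_Task 3 = min(LS_Task 4=14, LS_Task 5=25, LS_Task 6=18, LS_Task 8=28) = 14; LS_Task 3 = 14−9 = 5
LF_Task 2 = min(LS_Task 5=25, LS_Task 7=20) = 20; LS_Task 2 = 20−4 = 16
LF_Task 1 = LS_Task 4 = 14; LS_Task 1 = 14−14 = 0
Slack_Task 3 = LS_Task 3 − ES_Task 3 = 5 − 0 = 5

5 days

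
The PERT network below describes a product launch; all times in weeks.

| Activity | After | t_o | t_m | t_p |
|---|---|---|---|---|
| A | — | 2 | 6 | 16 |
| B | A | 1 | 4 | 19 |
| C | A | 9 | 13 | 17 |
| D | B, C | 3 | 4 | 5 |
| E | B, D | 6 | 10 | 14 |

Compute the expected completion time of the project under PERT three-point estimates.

34 weeks

te_A = (2 + 4·6 + 16)/6 = 42/6 = 7
te_B = (1 + 4·4 + 19)/6 = 36/6 = 6
te_C = (9 + 4·13 + 17)/6 = 78/6 = 13
te_D = (3 + 4·4 + 5)/6 = 24/6 = 4
te_E = (6 + 4·10 + 14)/6 = 60/6 = 10

Forward pass:
ES_A = 0; EF_A = 7
ES_B = 7; EF_B = 7+6 = 13
ES_C = 7; EF_C = 7+13 = 20
ES_D = max(EF_B=13, EF_C=20) = 20; EF_D = 20+4 = 24
ES_E = max(EF_B=13, EF_D=24) = 24; EF_E = 24+10 = 34
Expected project duration μ = 34 weeks. Critical path: A → C → D → E.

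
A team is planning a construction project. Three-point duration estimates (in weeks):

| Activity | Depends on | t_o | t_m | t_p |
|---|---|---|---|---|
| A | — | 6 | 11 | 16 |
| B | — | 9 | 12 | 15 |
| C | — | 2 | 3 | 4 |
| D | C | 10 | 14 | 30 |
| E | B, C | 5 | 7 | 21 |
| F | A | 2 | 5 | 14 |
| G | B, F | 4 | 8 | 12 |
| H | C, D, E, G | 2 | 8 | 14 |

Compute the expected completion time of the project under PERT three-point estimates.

te_A = (6 + 4·11 + 16)/6 = 66/6 = 11
te_B = (9 + 4·12 + 15)/6 = 72/6 = 12
te_C = (2 + 4·3 + 4)/6 = 18/6 = 3
te_D = (10 + 4·14 + 30)/6 = 96/6 = 16
te_E = (5 + 4·7 + 21)/6 = 54/6 = 9
te_F = (2 + 4·5 + 14)/6 = 36/6 = 6
te_G = (4 + 4·8 + 12)/6 = 48/6 = 8
te_H = (2 + 4·8 + 14)/6 = 48/6 = 8

Forward pass:
ES_A = 0; EF_A = 11
ES_B = 0; EF_B = 12
ES_C = 0; EF_C = 3
ES_D = 3; EF_D = 3+16 = 19
ES_E = max(EF_B=12, EF_C=3) = 12; EF_E = 12+9 = 21
ES_F = 11; EF_F = 11+6 = 17
ES_G = max(EF_B=12, EF_F=17) = 17; EF_G = 17+8 = 25
ES_H = max(EF_C=3, EF_D=19, EF_E=21, EF_G=25) = 25; EF_H = 25+8 = 33
Expected project duration μ = 33 weeks. Critical path: A → F → G → H.

33 weeks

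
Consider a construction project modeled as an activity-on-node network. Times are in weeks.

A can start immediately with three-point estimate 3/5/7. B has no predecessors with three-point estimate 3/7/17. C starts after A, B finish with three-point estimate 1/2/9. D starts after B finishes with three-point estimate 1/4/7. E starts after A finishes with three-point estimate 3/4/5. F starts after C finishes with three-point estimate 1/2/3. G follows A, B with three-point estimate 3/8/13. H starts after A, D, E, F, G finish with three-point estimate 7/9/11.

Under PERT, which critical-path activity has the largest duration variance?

te_A = (3 + 4·5 + 7)/6 = 30/6 = 5; σ²_A = ((7−3)/6)² = 0.444
te_B = (3 + 4·7 + 17)/6 = 48/6 = 8; σ²_B = ((17−3)/6)² = 5.444
te_C = (1 + 4·2 + 9)/6 = 18/6 = 3; σ²_C = ((9−1)/6)² = 1.778
te_D = (1 + 4·4 + 7)/6 = 24/6 = 4; σ²_D = ((7−1)/6)² = 1.000
te_E = (3 + 4·4 + 5)/6 = 24/6 = 4; σ²_E = ((5−3)/6)² = 0.111
te_F = (1 + 4·2 + 3)/6 = 12/6 = 2; σ²_F = ((3−1)/6)² = 0.111
te_G = (3 + 4·8 + 13)/6 = 48/6 = 8; σ²_G = ((13−3)/6)² = 2.778
te_H = (7 + 4·9 + 11)/6 = 54/6 = 9; σ²_H = ((11−7)/6)² = 0.444

Forward pass:
ES_A = 0; EF_A = 5
ES_B = 0; EF_B = 8
ES_C = max(EF_A=5, EF_B=8) = 8; EF_C = 8+3 = 11
ES_D = 8; EF_D = 8+4 = 12
ES_E = 5; EF_E = 5+4 = 9
ES_F = 11; EF_F = 11+2 = 13
ES_G = max(EF_A=5, EF_B=8) = 8; EF_G = 8+8 = 16
ES_H = max(EF_A=5, EF_D=12, EF_E=9, EF_F=13, EF_G=16) = 16; EF_H = 16+9 = 25
Expected project duration μ = 25 weeks. Critical path: B → G → H.

Variances on critical path: σ²_B=5.444, σ²_G=2.778, σ²_H=0.444.
Largest is σ²_B = 5.444.

B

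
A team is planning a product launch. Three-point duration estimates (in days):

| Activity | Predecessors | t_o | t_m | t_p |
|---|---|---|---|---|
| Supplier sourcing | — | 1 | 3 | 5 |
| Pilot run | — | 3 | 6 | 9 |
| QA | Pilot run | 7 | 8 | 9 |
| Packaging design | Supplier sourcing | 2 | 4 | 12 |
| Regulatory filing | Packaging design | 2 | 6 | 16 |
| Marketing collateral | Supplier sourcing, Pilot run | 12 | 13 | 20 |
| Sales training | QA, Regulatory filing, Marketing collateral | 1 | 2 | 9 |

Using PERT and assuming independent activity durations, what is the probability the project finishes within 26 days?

0.920

te_Supplier sourcing = (1 + 4·3 + 5)/6 = 18/6 = 3; σ²_Supplier sourcing = ((5−1)/6)² = 0.444
te_Pilot run = (3 + 4·6 + 9)/6 = 36/6 = 6; σ²_Pilot run = ((9−3)/6)² = 1.000
te_QA = (7 + 4·8 + 9)/6 = 48/6 = 8; σ²_QA = ((9−7)/6)² = 0.111
te_Packaging design = (2 + 4·4 + 12)/6 = 30/6 = 5; σ²_Packaging design = ((12−2)/6)² = 2.778
te_Regulatory filing = (2 + 4·6 + 16)/6 = 42/6 = 7; σ²_Regulatory filing = ((16−2)/6)² = 5.444
te_Marketing collateral = (12 + 4·13 + 20)/6 = 84/6 = 14; σ²_Marketing collateral = ((20−12)/6)² = 1.778
te_Sales training = (1 + 4·2 + 9)/6 = 18/6 = 3; σ²_Sales training = ((9−1)/6)² = 1.778

Forward pass:
ES_Supplier sourcing = 0; EF_Supplier sourcing = 3
ES_Pilot run = 0; EF_Pilot run = 6
ES_QA = 6; EF_QA = 6+8 = 14
ES_Packaging design = 3; EF_Packaging design = 3+5 = 8
ES_Regulatory filing = 8; EF_Regulatory filing = 8+7 = 15
ES_Marketing collateral = max(EF_Supplier sourcing=3, EF_Pilot run=6) = 6; EF_Marketing collateral = 6+14 = 20
ES_Sales training = max(EF_QA=14, EF_Regulatory filing=15, EF_Marketing collateral=20) = 20; EF_Sales training = 20+3 = 23
Expected project duration μ = 23 days. Critical path: Pilot run → Marketing collateral → Sales training.

Variance along critical path = 1.000 + 1.778 + 1.778 = 4.556; σ = √4.556 = 2.134 days.
Z = (26 − 23) / 2.134 = 1.406
P(T ≤ 26) = Φ(1.406) ≈ 0.920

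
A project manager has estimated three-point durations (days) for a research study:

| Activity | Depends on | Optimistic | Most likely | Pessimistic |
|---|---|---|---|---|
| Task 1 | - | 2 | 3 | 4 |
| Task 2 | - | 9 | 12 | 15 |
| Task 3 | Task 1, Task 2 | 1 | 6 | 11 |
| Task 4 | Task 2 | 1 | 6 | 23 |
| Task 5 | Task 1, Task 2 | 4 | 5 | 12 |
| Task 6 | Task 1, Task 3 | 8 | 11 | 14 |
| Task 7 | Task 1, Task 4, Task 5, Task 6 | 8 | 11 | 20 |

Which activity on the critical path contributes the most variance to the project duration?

Task 7

te_Task 1 = (2 + 4·3 + 4)/6 = 18/6 = 3; σ²_Task 1 = ((4−2)/6)² = 0.111
te_Task 2 = (9 + 4·12 + 15)/6 = 72/6 = 12; σ²_Task 2 = ((15−9)/6)² = 1.000
te_Task 3 = (1 + 4·6 + 11)/6 = 36/6 = 6; σ²_Task 3 = ((11−1)/6)² = 2.778
te_Task 4 = (1 + 4·6 + 23)/6 = 48/6 = 8; σ²_Task 4 = ((23−1)/6)² = 13.444
te_Task 5 = (4 + 4·5 + 12)/6 = 36/6 = 6; σ²_Task 5 = ((12−4)/6)² = 1.778
te_Task 6 = (8 + 4·11 + 14)/6 = 66/6 = 11; σ²_Task 6 = ((14−8)/6)² = 1.000
te_Task 7 = (8 + 4·11 + 20)/6 = 72/6 = 12; σ²_Task 7 = ((20−8)/6)² = 4.000

Forward pass:
ES_Task 1 = 0; EF_Task 1 = 3
ES_Task 2 = 0; EF_Task 2 = 12
ES_Task 3 = max(EF_Task 1=3, EF_Task 2=12) = 12; EF_Task 3 = 12+6 = 18
ES_Task 4 = 12; EF_Task 4 = 12+8 = 20
ES_Task 5 = max(EF_Task 1=3, EF_Task 2=12) = 12; EF_Task 5 = 12+6 = 18
ES_Task 6 = max(EF_Task 1=3, EF_Task 3=18) = 18; EF_Task 6 = 18+11 = 29
ES_Task 7 = max(EF_Task 1=3, EF_Task 4=20, EF_Task 5=18, EF_Task 6=29) = 29; EF_Task 7 = 29+12 = 41
Expected project duration μ = 41 days. Critical path: Task 2 → Task 3 → Task 6 → Task 7.

Variances on critical path: σ²_Task 2=1.000, σ²_Task 3=2.778, σ²_Task 6=1.000, σ²_Task 7=4.000.
Largest is σ²_Task 7 = 4.000.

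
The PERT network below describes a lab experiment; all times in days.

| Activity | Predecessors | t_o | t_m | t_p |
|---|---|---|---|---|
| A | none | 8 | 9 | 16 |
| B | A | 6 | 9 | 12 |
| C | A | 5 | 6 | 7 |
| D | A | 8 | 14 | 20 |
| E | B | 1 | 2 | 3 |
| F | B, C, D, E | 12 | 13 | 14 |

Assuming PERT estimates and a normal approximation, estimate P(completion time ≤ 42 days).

0.980

te_A = (8 + 4·9 + 16)/6 = 60/6 = 10; σ²_A = ((16−8)/6)² = 1.778
te_B = (6 + 4·9 + 12)/6 = 54/6 = 9; σ²_B = ((12−6)/6)² = 1.000
te_C = (5 + 4·6 + 7)/6 = 36/6 = 6; σ²_C = ((7−5)/6)² = 0.111
te_D = (8 + 4·14 + 20)/6 = 84/6 = 14; σ²_D = ((20−8)/6)² = 4.000
te_E = (1 + 4·2 + 3)/6 = 12/6 = 2; σ²_E = ((3−1)/6)² = 0.111
te_F = (12 + 4·13 + 14)/6 = 78/6 = 13; σ²_F = ((14−12)/6)² = 0.111

Forward pass:
ES_A = 0; EF_A = 10
ES_B = 10; EF_B = 10+9 = 19
ES_C = 10; EF_C = 10+6 = 16
ES_D = 10; EF_D = 10+14 = 24
ES_E = 19; EF_E = 19+2 = 21
ES_F = max(EF_B=19, EF_C=16, EF_D=24, EF_E=21) = 24; EF_F = 24+13 = 37
Expected project duration μ = 37 days. Critical path: A → D → F.

Variance along critical path = 1.778 + 4.000 + 0.111 = 5.889; σ = √5.889 = 2.427 days.
Z = (42 − 37) / 2.427 = 2.060
P(T ≤ 42) = Φ(2.060) ≈ 0.980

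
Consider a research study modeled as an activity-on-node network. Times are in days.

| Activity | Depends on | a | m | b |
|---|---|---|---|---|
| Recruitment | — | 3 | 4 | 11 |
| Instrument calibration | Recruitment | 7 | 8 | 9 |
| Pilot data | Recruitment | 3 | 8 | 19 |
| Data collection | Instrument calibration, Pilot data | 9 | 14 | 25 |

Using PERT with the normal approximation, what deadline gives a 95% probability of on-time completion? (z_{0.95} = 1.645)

35.6 days

te_Recruitment = (3 + 4·4 + 11)/6 = 30/6 = 5; σ²_Recruitment = ((11−3)/6)² = 1.778
te_Instrument calibration = (7 + 4·8 + 9)/6 = 48/6 = 8; σ²_Instrument calibration = ((9−7)/6)² = 0.111
te_Pilot data = (3 + 4·8 + 19)/6 = 54/6 = 9; σ²_Pilot data = ((19−3)/6)² = 7.111
te_Data collection = (9 + 4·14 + 25)/6 = 90/6 = 15; σ²_Data collection = ((25−9)/6)² = 7.111

Forward pass:
ES_Recruitment = 0; EF_Recruitment = 5
ES_Instrument calibration = 5; EF_Instrument calibration = 5+8 = 13
ES_Pilot data = 5; EF_Pilot data = 5+9 = 14
ES_Data collection = max(EF_Instrument calibration=13, EF_Pilot data=14) = 14; EF_Data collection = 14+15 = 29
Expected project duration μ = 29 days. Critical path: Recruitment → Pilot data → Data collection.

Variance along critical path = 1.778 + 7.111 + 7.111 = 16.000; σ = 4.000 days.
D = μ + z·σ = 29 + 1.645·4.000 = 35.6 days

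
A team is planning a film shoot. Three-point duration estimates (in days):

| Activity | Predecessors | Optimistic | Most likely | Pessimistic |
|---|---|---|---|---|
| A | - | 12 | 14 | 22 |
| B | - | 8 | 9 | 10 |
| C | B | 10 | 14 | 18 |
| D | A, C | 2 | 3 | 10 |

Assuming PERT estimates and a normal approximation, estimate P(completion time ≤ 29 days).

te_A = (12 + 4·14 + 22)/6 = 90/6 = 15; σ²_A = ((22−12)/6)² = 2.778
te_B = (8 + 4·9 + 10)/6 = 54/6 = 9; σ²_B = ((10−8)/6)² = 0.111
te_C = (10 + 4·14 + 18)/6 = 84/6 = 14; σ²_C = ((18−10)/6)² = 1.778
te_D = (2 + 4·3 + 10)/6 = 24/6 = 4; σ²_D = ((10−2)/6)² = 1.778

Forward pass:
ES_A = 0; EF_A = 15
ES_B = 0; EF_B = 9
ES_C = 9; EF_C = 9+14 = 23
ES_D = max(EF_A=15, EF_C=23) = 23; EF_D = 23+4 = 27
Expected project duration μ = 27 days. Critical path: B → C → D.

Variance along critical path = 0.111 + 1.778 + 1.778 = 3.667; σ = √3.667 = 1.915 days.
Z = (29 − 27) / 1.915 = 1.044
P(T ≤ 29) = Φ(1.044) ≈ 0.852

0.852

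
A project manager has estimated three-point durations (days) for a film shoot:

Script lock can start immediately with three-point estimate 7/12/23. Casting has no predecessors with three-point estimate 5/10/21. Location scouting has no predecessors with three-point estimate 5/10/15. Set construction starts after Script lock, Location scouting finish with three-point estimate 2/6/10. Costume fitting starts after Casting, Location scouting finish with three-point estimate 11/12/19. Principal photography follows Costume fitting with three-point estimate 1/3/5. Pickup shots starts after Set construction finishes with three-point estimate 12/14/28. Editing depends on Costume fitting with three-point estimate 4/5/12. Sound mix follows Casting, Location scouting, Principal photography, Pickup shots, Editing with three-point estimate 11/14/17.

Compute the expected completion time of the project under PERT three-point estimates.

49 days

te_Script lock = (7 + 4·12 + 23)/6 = 78/6 = 13
te_Casting = (5 + 4·10 + 21)/6 = 66/6 = 11
te_Location scouting = (5 + 4·10 + 15)/6 = 60/6 = 10
te_Set construction = (2 + 4·6 + 10)/6 = 36/6 = 6
te_Costume fitting = (11 + 4·12 + 19)/6 = 78/6 = 13
te_Principal photography = (1 + 4·3 + 5)/6 = 18/6 = 3
te_Pickup shots = (12 + 4·14 + 28)/6 = 96/6 = 16
te_Editing = (4 + 4·5 + 12)/6 = 36/6 = 6
te_Sound mix = (11 + 4·14 + 17)/6 = 84/6 = 14

Forward pass:
ES_Script lock = 0; EF_Script lock = 13
ES_Casting = 0; EF_Casting = 11
ES_Location scouting = 0; EF_Location scouting = 10
ES_Set construction = max(EF_Script lock=13, EF_Location scouting=10) = 13; EF_Set construction = 13+6 = 19
ES_Costume fitting = max(EF_Casting=11, EF_Location scouting=10) = 11; EF_Costume fitting = 11+13 = 24
ES_Principal photography = 24; EF_Principal photography = 24+3 = 27
ES_Pickup shots = 19; EF_Pickup shots = 19+16 = 35
ES_Editing = 24; EF_Editing = 24+6 = 30
ES_Sound mix = max(EF_Casting=11, EF_Location scouting=10, EF_Principal photography=27, EF_Pickup shots=35, EF_Editing=30) = 35; EF_Sound mix = 35+14 = 49
Expected project duration μ = 49 days. Critical path: Script lock → Set construction → Pickup shots → Sound mix.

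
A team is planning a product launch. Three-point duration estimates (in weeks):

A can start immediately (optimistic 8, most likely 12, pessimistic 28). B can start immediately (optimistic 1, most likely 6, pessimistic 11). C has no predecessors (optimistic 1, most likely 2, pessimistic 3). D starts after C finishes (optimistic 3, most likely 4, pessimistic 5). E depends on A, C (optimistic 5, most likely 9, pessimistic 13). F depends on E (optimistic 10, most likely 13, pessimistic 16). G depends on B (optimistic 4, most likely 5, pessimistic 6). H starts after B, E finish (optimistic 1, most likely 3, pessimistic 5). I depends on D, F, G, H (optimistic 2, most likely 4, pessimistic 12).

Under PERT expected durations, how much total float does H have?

10 weeks

te_A = (8 + 4·12 + 28)/6 = 84/6 = 14
te_B = (1 + 4·6 + 11)/6 = 36/6 = 6
te_C = (1 + 4·2 + 3)/6 = 12/6 = 2
te_D = (3 + 4·4 + 5)/6 = 24/6 = 4
te_E = (5 + 4·9 + 13)/6 = 54/6 = 9
te_F = (10 + 4·13 + 16)/6 = 78/6 = 13
te_G = (4 + 4·5 + 6)/6 = 30/6 = 5
te_H = (1 + 4·3 + 5)/6 = 18/6 = 3
te_I = (2 + 4·4 + 12)/6 = 30/6 = 5

Forward pass:
ES_A = 0; EF_A = 14
ES_B = 0; EF_B = 6
ES_C = 0; EF_C = 2
ES_D = 2; EF_D = 2+4 = 6
ES_E = max(EF_A=14, EF_C=2) = 14; EF_E = 14+9 = 23
ES_F = 23; EF_F = 23+13 = 36
ES_G = 6; EF_G = 6+5 = 11
ES_H = max(EF_B=6, EF_E=23) = 23; EF_H = 23+3 = 26
ES_I = max(EF_D=6, EF_F=36, EF_G=11, EF_H=26) = 36; EF_I = 36+5 = 41
Expected project duration μ = 41 weeks. Critical path: A → E → F → I.

Backward pass:
LF_I = 41; LS_I = 41−5 = 36
LF_H = LS_I = 36; LS_H = 36−3 = 33
LF_G = LS_I = 36; LS_G = 36−5 = 31
LF_F = LS_I = 36; LS_F = 36−13 = 23
LF_E = min(LS_F=23, LS_H=33) = 23; LS_E = 23−9 = 14
LF_D = LS_I = 36; LS_D = 36−4 = 32
LF_C = min(LS_D=32, LS_E=14) = 14; LS_C = 14−2 = 12
LF_B = min(LS_G=31, LS_H=33) = 31; LS_B = 31−6 = 25
LF_A = LS_E = 14; LS_A = 14−14 = 0
Slack_H = LS_H − ES_H = 33 − 23 = 10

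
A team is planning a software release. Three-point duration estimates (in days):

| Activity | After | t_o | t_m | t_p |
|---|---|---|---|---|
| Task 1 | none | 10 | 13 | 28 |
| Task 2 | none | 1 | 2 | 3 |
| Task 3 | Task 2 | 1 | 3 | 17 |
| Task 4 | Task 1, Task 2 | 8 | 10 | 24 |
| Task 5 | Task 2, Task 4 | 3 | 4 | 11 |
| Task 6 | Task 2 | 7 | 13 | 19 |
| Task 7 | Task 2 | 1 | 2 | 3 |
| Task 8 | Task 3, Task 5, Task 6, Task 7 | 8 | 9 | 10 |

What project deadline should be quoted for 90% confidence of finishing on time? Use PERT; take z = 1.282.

46.4 days

te_Task 1 = (10 + 4·13 + 28)/6 = 90/6 = 15; σ²_Task 1 = ((28−10)/6)² = 9.000
te_Task 2 = (1 + 4·2 + 3)/6 = 12/6 = 2; σ²_Task 2 = ((3−1)/6)² = 0.111
te_Task 3 = (1 + 4·3 + 17)/6 = 30/6 = 5; σ²_Task 3 = ((17−1)/6)² = 7.111
te_Task 4 = (8 + 4·10 + 24)/6 = 72/6 = 12; σ²_Task 4 = ((24−8)/6)² = 7.111
te_Task 5 = (3 + 4·4 + 11)/6 = 30/6 = 5; σ²_Task 5 = ((11−3)/6)² = 1.778
te_Task 6 = (7 + 4·13 + 19)/6 = 78/6 = 13; σ²_Task 6 = ((19−7)/6)² = 4.000
te_Task 7 = (1 + 4·2 + 3)/6 = 12/6 = 2; σ²_Task 7 = ((3−1)/6)² = 0.111
te_Task 8 = (8 + 4·9 + 10)/6 = 54/6 = 9; σ²_Task 8 = ((10−8)/6)² = 0.111

Forward pass:
ES_Task 1 = 0; EF_Task 1 = 15
ES_Task 2 = 0; EF_Task 2 = 2
ES_Task 3 = 2; EF_Task 3 = 2+5 = 7
ES_Task 4 = max(EF_Task 1=15, EF_Task 2=2) = 15; EF_Task 4 = 15+12 = 27
ES_Task 5 = max(EF_Task 2=2, EF_Task 4=27) = 27; EF_Task 5 = 27+5 = 32
ES_Task 6 = 2; EF_Task 6 = 2+13 = 15
ES_Task 7 = 2; EF_Task 7 = 2+2 = 4
ES_Task 8 = max(EF_Task 3=7, EF_Task 5=32, EF_Task 6=15, EF_Task 7=4) = 32; EF_Task 8 = 32+9 = 41
Expected project duration μ = 41 days. Critical path: Task 1 → Task 4 → Task 5 → Task 8.

Variance along critical path = 9.000 + 7.111 + 1.778 + 0.111 = 18.000; σ = 4.243 days.
D = μ + z·σ = 41 + 1.282·4.243 = 46.4 days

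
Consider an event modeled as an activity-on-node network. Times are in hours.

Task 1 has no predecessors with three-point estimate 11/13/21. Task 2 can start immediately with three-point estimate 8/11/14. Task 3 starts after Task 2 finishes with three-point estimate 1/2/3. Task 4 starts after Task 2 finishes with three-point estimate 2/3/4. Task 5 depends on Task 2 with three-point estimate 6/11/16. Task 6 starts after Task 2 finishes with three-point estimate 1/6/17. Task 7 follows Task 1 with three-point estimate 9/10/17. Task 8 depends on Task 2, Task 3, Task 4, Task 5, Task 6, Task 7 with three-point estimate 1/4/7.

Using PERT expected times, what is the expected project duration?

te_Task 1 = (11 + 4·13 + 21)/6 = 84/6 = 14
te_Task 2 = (8 + 4·11 + 14)/6 = 66/6 = 11
te_Task 3 = (1 + 4·2 + 3)/6 = 12/6 = 2
te_Task 4 = (2 + 4·3 + 4)/6 = 18/6 = 3
te_Task 5 = (6 + 4·11 + 16)/6 = 66/6 = 11
te_Task 6 = (1 + 4·6 + 17)/6 = 42/6 = 7
te_Task 7 = (9 + 4·10 + 17)/6 = 66/6 = 11
te_Task 8 = (1 + 4·4 + 7)/6 = 24/6 = 4

Forward pass:
ES_Task 1 = 0; EF_Task 1 = 14
ES_Task 2 = 0; EF_Task 2 = 11
ES_Task 3 = 11; EF_Task 3 = 11+2 = 13
ES_Task 4 = 11; EF_Task 4 = 11+3 = 14
ES_Task 5 = 11; EF_Task 5 = 11+11 = 22
ES_Task 6 = 11; EF_Task 6 = 11+7 = 18
ES_Task 7 = 14; EF_Task 7 = 14+11 = 25
ES_Task 8 = max(EF_Task 2=11, EF_Task 3=13, EF_Task 4=14, EF_Task 5=22, EF_Task 6=18, EF_Task 7=25) = 25; EF_Task 8 = 25+4 = 29
Expected project duration μ = 29 hours. Critical path: Task 1 → Task 7 → Task 8.

29 hours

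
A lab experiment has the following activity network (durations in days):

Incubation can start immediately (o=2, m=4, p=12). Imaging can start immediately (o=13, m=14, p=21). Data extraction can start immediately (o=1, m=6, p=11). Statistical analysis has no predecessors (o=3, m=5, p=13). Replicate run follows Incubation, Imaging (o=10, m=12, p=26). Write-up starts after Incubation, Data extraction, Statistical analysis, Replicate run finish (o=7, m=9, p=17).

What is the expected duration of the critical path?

39 days

te_Incubation = (2 + 4·4 + 12)/6 = 30/6 = 5
te_Imaging = (13 + 4·14 + 21)/6 = 90/6 = 15
te_Data extraction = (1 + 4·6 + 11)/6 = 36/6 = 6
te_Statistical analysis = (3 + 4·5 + 13)/6 = 36/6 = 6
te_Replicate run = (10 + 4·12 + 26)/6 = 84/6 = 14
te_Write-up = (7 + 4·9 + 17)/6 = 60/6 = 10

Forward pass:
ES_Incubation = 0; EF_Incubation = 5
ES_Imaging = 0; EF_Imaging = 15
ES_Data extraction = 0; EF_Data extraction = 6
ES_Statistical analysis = 0; EF_Statistical analysis = 6
ES_Replicate run = max(EF_Incubation=5, EF_Imaging=15) = 15; EF_Replicate run = 15+14 = 29
ES_Write-up = max(EF_Incubation=5, EF_Data extraction=6, EF_Statistical analysis=6, EF_Replicate run=29) = 29; EF_Write-up = 29+10 = 39
Expected project duration μ = 39 days. Critical path: Imaging → Replicate run → Write-up.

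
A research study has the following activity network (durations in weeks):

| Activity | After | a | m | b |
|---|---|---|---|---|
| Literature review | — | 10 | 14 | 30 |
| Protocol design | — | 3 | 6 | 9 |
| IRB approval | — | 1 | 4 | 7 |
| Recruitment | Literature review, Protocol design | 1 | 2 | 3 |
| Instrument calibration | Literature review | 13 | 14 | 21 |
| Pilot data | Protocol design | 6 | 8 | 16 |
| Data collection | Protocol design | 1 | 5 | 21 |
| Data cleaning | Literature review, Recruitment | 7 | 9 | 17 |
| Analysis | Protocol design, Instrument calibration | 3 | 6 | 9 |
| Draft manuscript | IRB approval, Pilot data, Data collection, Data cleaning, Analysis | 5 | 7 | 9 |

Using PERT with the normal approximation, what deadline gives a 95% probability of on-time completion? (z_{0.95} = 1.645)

te_Literature review = (10 + 4·14 + 30)/6 = 96/6 = 16; σ²_Literature review = ((30−10)/6)² = 11.111
te_Protocol design = (3 + 4·6 + 9)/6 = 36/6 = 6; σ²_Protocol design = ((9−3)/6)² = 1.000
te_IRB approval = (1 + 4·4 + 7)/6 = 24/6 = 4; σ²_IRB approval = ((7−1)/6)² = 1.000
te_Recruitment = (1 + 4·2 + 3)/6 = 12/6 = 2; σ²_Recruitment = ((3−1)/6)² = 0.111
te_Instrument calibration = (13 + 4·14 + 21)/6 = 90/6 = 15; σ²_Instrument calibration = ((21−13)/6)² = 1.778
te_Pilot data = (6 + 4·8 + 16)/6 = 54/6 = 9; σ²_Pilot data = ((16−6)/6)² = 2.778
te_Data collection = (1 + 4·5 + 21)/6 = 42/6 = 7; σ²_Data collection = ((21−1)/6)² = 11.111
te_Data cleaning = (7 + 4·9 + 17)/6 = 60/6 = 10; σ²_Data cleaning = ((17−7)/6)² = 2.778
te_Analysis = (3 + 4·6 + 9)/6 = 36/6 = 6; σ²_Analysis = ((9−3)/6)² = 1.000
te_Draft manuscript = (5 + 4·7 + 9)/6 = 42/6 = 7; σ²_Draft manuscript = ((9−5)/6)² = 0.444

Forward pass:
ES_Literature review = 0; EF_Literature review = 16
ES_Protocol design = 0; EF_Protocol design = 6
ES_IRB approval = 0; EF_IRB approval = 4
ES_Recruitment = max(EF_Literature review=16, EF_Protocol design=6) = 16; EF_Recruitment = 16+2 = 18
ES_Instrument calibration = 16; EF_Instrument calibration = 16+15 = 31
ES_Pilot data = 6; EF_Pilot data = 6+9 = 15
ES_Data collection = 6; EF_Data collection = 6+7 = 13
ES_Data cleaning = max(EF_Literature review=16, EF_Recruitment=18) = 18; EF_Data cleaning = 18+10 = 28
ES_Analysis = max(EF_Protocol design=6, EF_Instrument calibration=31) = 31; EF_Analysis = 31+6 = 37
ES_Draft manuscript = max(EF_IRB approval=4, EF_Pilot data=15, EF_Data collection=13, EF_Data cleaning=28, EF_Analysis=37) = 37; EF_Draft manuscript = 37+7 = 44
Expected project duration μ = 44 weeks. Critical path: Literature review → Instrument calibration → Analysis → Draft manuscript.

Variance along critical path = 11.111 + 1.778 + 1.000 + 0.444 = 14.333; σ = 3.786 weeks.
D = μ + z·σ = 44 + 1.645·3.786 = 50.2 weeks

50.2 weeks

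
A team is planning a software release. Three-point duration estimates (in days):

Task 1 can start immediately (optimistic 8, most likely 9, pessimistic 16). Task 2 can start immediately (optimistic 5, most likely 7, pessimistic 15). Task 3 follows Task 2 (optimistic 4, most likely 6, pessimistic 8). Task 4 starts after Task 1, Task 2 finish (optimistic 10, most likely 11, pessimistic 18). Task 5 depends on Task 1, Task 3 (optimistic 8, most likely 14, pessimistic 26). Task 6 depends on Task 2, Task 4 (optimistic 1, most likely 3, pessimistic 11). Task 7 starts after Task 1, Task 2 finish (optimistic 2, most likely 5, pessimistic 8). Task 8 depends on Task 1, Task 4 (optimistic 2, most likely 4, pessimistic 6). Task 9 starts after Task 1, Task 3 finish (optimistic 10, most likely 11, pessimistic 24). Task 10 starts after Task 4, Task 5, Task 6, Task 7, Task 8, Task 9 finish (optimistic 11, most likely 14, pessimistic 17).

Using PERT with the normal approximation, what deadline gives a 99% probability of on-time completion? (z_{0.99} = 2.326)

51.5 days

te_Task 1 = (8 + 4·9 + 16)/6 = 60/6 = 10; σ²_Task 1 = ((16−8)/6)² = 1.778
te_Task 2 = (5 + 4·7 + 15)/6 = 48/6 = 8; σ²_Task 2 = ((15−5)/6)² = 2.778
te_Task 3 = (4 + 4·6 + 8)/6 = 36/6 = 6; σ²_Task 3 = ((8−4)/6)² = 0.444
te_Task 4 = (10 + 4·11 + 18)/6 = 72/6 = 12; σ²_Task 4 = ((18−10)/6)² = 1.778
te_Task 5 = (8 + 4·14 + 26)/6 = 90/6 = 15; σ²_Task 5 = ((26−8)/6)² = 9.000
te_Task 6 = (1 + 4·3 + 11)/6 = 24/6 = 4; σ²_Task 6 = ((11−1)/6)² = 2.778
te_Task 7 = (2 + 4·5 + 8)/6 = 30/6 = 5; σ²_Task 7 = ((8−2)/6)² = 1.000
te_Task 8 = (2 + 4·4 + 6)/6 = 24/6 = 4; σ²_Task 8 = ((6−2)/6)² = 0.444
te_Task 9 = (10 + 4·11 + 24)/6 = 78/6 = 13; σ²_Task 9 = ((24−10)/6)² = 5.444
te_Task 10 = (11 + 4·14 + 17)/6 = 84/6 = 14; σ²_Task 10 = ((17−11)/6)² = 1.000

Forward pass:
ES_Task 1 = 0; EF_Task 1 = 10
ES_Task 2 = 0; EF_Task 2 = 8
ES_Task 3 = 8; EF_Task 3 = 8+6 = 14
ES_Task 4 = max(EF_Task 1=10, EF_Task 2=8) = 10; EF_Task 4 = 10+12 = 22
ES_Task 5 = max(EF_Task 1=10, EF_Task 3=14) = 14; EF_Task 5 = 14+15 = 29
ES_Task 6 = max(EF_Task 2=8, EF_Task 4=22) = 22; EF_Task 6 = 22+4 = 26
ES_Task 7 = max(EF_Task 1=10, EF_Task 2=8) = 10; EF_Task 7 = 10+5 = 15
ES_Task 8 = max(EF_Task 1=10, EF_Task 4=22) = 22; EF_Task 8 = 22+4 = 26
ES_Task 9 = max(EF_Task 1=10, EF_Task 3=14) = 14; EF_Task 9 = 14+13 = 27
ES_Task 10 = max(EF_Task 4=22, EF_Task 5=29, EF_Task 6=26, EF_Task 7=15, EF_Task 8=26, EF_Task 9=27) = 29; EF_Task 10 = 29+14 = 43
Expected project duration μ = 43 days. Critical path: Task 2 → Task 3 → Task 5 → Task 10.

Variance along critical path = 2.778 + 0.444 + 9.000 + 1.000 = 13.222; σ = 3.636 days.
D = μ + z·σ = 43 + 2.326·3.636 = 51.5 days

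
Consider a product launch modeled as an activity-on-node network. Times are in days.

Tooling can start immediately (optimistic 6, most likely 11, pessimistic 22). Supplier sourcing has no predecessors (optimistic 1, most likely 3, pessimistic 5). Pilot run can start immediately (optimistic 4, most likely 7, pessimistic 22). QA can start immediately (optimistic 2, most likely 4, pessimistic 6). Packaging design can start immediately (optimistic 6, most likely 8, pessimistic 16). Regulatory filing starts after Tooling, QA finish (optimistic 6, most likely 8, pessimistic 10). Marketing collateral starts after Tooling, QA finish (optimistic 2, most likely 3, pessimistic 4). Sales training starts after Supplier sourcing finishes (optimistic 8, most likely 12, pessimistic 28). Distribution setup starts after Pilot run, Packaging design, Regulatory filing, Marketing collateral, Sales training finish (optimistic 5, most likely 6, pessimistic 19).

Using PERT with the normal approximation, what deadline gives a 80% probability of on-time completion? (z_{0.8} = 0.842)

31.0 days

te_Tooling = (6 + 4·11 + 22)/6 = 72/6 = 12; σ²_Tooling = ((22−6)/6)² = 7.111
te_Supplier sourcing = (1 + 4·3 + 5)/6 = 18/6 = 3; σ²_Supplier sourcing = ((5−1)/6)² = 0.444
te_Pilot run = (4 + 4·7 + 22)/6 = 54/6 = 9; σ²_Pilot run = ((22−4)/6)² = 9.000
te_QA = (2 + 4·4 + 6)/6 = 24/6 = 4; σ²_QA = ((6−2)/6)² = 0.444
te_Packaging design = (6 + 4·8 + 16)/6 = 54/6 = 9; σ²_Packaging design = ((16−6)/6)² = 2.778
te_Regulatory filing = (6 + 4·8 + 10)/6 = 48/6 = 8; σ²_Regulatory filing = ((10−6)/6)² = 0.444
te_Marketing collateral = (2 + 4·3 + 4)/6 = 18/6 = 3; σ²_Marketing collateral = ((4−2)/6)² = 0.111
te_Sales training = (8 + 4·12 + 28)/6 = 84/6 = 14; σ²_Sales training = ((28−8)/6)² = 11.111
te_Distribution setup = (5 + 4·6 + 19)/6 = 48/6 = 8; σ²_Distribution setup = ((19−5)/6)² = 5.444

Forward pass:
ES_Tooling = 0; EF_Tooling = 12
ES_Supplier sourcing = 0; EF_Supplier sourcing = 3
ES_Pilot run = 0; EF_Pilot run = 9
ES_QA = 0; EF_QA = 4
ES_Packaging design = 0; EF_Packaging design = 9
ES_Regulatory filing = max(EF_Tooling=12, EF_QA=4) = 12; EF_Regulatory filing = 12+8 = 20
ES_Marketing collateral = max(EF_Tooling=12, EF_QA=4) = 12; EF_Marketing collateral = 12+3 = 15
ES_Sales training = 3; EF_Sales training = 3+14 = 17
ES_Distribution setup = max(EF_Pilot run=9, EF_Packaging design=9, EF_Regulatory filing=20, EF_Marketing collateral=15, EF_Sales training=17) = 20; EF_Distribution setup = 20+8 = 28
Expected project duration μ = 28 days. Critical path: Tooling → Regulatory filing → Distribution setup.

Variance along critical path = 7.111 + 0.444 + 5.444 = 13.000; σ = 3.606 days.
D = μ + z·σ = 28 + 0.842·3.606 = 31.0 days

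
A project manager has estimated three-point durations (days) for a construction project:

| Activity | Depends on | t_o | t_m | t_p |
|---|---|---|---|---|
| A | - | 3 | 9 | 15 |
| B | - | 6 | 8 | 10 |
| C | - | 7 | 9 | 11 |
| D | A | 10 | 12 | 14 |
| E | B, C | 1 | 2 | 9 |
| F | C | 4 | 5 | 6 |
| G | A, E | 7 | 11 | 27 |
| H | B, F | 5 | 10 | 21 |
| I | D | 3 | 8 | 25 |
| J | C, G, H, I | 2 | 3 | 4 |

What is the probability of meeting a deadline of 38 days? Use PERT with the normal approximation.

te_A = (3 + 4·9 + 15)/6 = 54/6 = 9; σ²_A = ((15−3)/6)² = 4.000
te_B = (6 + 4·8 + 10)/6 = 48/6 = 8; σ²_B = ((10−6)/6)² = 0.444
te_C = (7 + 4·9 + 11)/6 = 54/6 = 9; σ²_C = ((11−7)/6)² = 0.444
te_D = (10 + 4·12 + 14)/6 = 72/6 = 12; σ²_D = ((14−10)/6)² = 0.444
te_E = (1 + 4·2 + 9)/6 = 18/6 = 3; σ²_E = ((9−1)/6)² = 1.778
te_F = (4 + 4·5 + 6)/6 = 30/6 = 5; σ²_F = ((6−4)/6)² = 0.111
te_G = (7 + 4·11 + 27)/6 = 78/6 = 13; σ²_G = ((27−7)/6)² = 11.111
te_H = (5 + 4·10 + 21)/6 = 66/6 = 11; σ²_H = ((21−5)/6)² = 7.111
te_I = (3 + 4·8 + 25)/6 = 60/6 = 10; σ²_I = ((25−3)/6)² = 13.444
te_J = (2 + 4·3 + 4)/6 = 18/6 = 3; σ²_J = ((4−2)/6)² = 0.111

Forward pass:
ES_A = 0; EF_A = 9
ES_B = 0; EF_B = 8
ES_C = 0; EF_C = 9
ES_D = 9; EF_D = 9+12 = 21
ES_E = max(EF_B=8, EF_C=9) = 9; EF_E = 9+3 = 12
ES_F = 9; EF_F = 9+5 = 14
ES_G = max(EF_A=9, EF_E=12) = 12; EF_G = 12+13 = 25
ES_H = max(EF_B=8, EF_F=14) = 14; EF_H = 14+11 = 25
ES_I = 21; EF_I = 21+10 = 31
ES_J = max(EF_C=9, EF_G=25, EF_H=25, EF_I=31) = 31; EF_J = 31+3 = 34
Expected project duration μ = 34 days. Critical path: A → D → I → J.

Variance along critical path = 4.000 + 0.444 + 13.444 + 0.111 = 18.000; σ = √18.000 = 4.243 days.
Z = (38 − 34) / 4.243 = 0.943
P(T ≤ 38) = Φ(0.943) ≈ 0.827

0.827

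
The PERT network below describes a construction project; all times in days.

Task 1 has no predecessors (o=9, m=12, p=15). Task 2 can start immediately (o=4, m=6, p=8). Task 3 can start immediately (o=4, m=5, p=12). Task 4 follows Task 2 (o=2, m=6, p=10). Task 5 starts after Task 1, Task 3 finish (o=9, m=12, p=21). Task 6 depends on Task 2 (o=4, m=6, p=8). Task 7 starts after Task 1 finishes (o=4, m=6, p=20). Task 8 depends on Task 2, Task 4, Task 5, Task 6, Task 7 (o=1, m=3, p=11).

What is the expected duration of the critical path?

29 days

te_Task 1 = (9 + 4·12 + 15)/6 = 72/6 = 12
te_Task 2 = (4 + 4·6 + 8)/6 = 36/6 = 6
te_Task 3 = (4 + 4·5 + 12)/6 = 36/6 = 6
te_Task 4 = (2 + 4·6 + 10)/6 = 36/6 = 6
te_Task 5 = (9 + 4·12 + 21)/6 = 78/6 = 13
te_Task 6 = (4 + 4·6 + 8)/6 = 36/6 = 6
te_Task 7 = (4 + 4·6 + 20)/6 = 48/6 = 8
te_Task 8 = (1 + 4·3 + 11)/6 = 24/6 = 4

Forward pass:
ES_Task 1 = 0; EF_Task 1 = 12
ES_Task 2 = 0; EF_Task 2 = 6
ES_Task 3 = 0; EF_Task 3 = 6
ES_Task 4 = 6; EF_Task 4 = 6+6 = 12
ES_Task 5 = max(EF_Task 1=12, EF_Task 3=6) = 12; EF_Task 5 = 12+13 = 25
ES_Task 6 = 6; EF_Task 6 = 6+6 = 12
ES_Task 7 = 12; EF_Task 7 = 12+8 = 20
ES_Task 8 = max(EF_Task 2=6, EF_Task 4=12, EF_Task 5=25, EF_Task 6=12, EF_Task 7=20) = 25; EF_Task 8 = 25+4 = 29
Expected project duration μ = 29 days. Critical path: Task 1 → Task 5 → Task 8.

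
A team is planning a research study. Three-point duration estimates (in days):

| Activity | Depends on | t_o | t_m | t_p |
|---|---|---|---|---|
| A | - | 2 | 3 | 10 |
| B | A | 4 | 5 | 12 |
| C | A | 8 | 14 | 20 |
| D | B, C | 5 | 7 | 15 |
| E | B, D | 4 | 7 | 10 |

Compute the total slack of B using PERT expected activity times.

8 days

te_A = (2 + 4·3 + 10)/6 = 24/6 = 4
te_B = (4 + 4·5 + 12)/6 = 36/6 = 6
te_C = (8 + 4·14 + 20)/6 = 84/6 = 14
te_D = (5 + 4·7 + 15)/6 = 48/6 = 8
te_E = (4 + 4·7 + 10)/6 = 42/6 = 7

Forward pass:
ES_A = 0; EF_A = 4
ES_B = 4; EF_B = 4+6 = 10
ES_C = 4; EF_C = 4+14 = 18
ES_D = max(EF_B=10, EF_C=18) = 18; EF_D = 18+8 = 26
ES_E = max(EF_B=10, EF_D=26) = 26; EF_E = 26+7 = 33
Expected project duration μ = 33 days. Critical path: A → C → D → E.

Backward pass:
LF_E = 33; LS_E = 33−7 = 26
LF_D = LS_E = 26; LS_D = 26−8 = 18
LF_C = LS_D = 18; LS_C = 18−14 = 4
LF_B = min(LS_D=18, LS_E=26) = 18; LS_B = 18−6 = 12
LF_A = min(LS_B=12, LS_C=4) = 4; LS_A = 4−4 = 0
Slack_B = LS_B − ES_B = 12 − 4 = 8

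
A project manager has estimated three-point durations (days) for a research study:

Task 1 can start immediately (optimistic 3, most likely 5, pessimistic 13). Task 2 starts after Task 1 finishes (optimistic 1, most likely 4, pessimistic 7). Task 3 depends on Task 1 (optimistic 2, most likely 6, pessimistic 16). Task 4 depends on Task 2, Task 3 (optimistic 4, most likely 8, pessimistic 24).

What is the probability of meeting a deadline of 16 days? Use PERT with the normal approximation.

0.056

te_Task 1 = (3 + 4·5 + 13)/6 = 36/6 = 6; σ²_Task 1 = ((13−3)/6)² = 2.778
te_Task 2 = (1 + 4·4 + 7)/6 = 24/6 = 4; σ²_Task 2 = ((7−1)/6)² = 1.000
te_Task 3 = (2 + 4·6 + 16)/6 = 42/6 = 7; σ²_Task 3 = ((16−2)/6)² = 5.444
te_Task 4 = (4 + 4·8 + 24)/6 = 60/6 = 10; σ²_Task 4 = ((24−4)/6)² = 11.111

Forward pass:
ES_Task 1 = 0; EF_Task 1 = 6
ES_Task 2 = 6; EF_Task 2 = 6+4 = 10
ES_Task 3 = 6; EF_Task 3 = 6+7 = 13
ES_Task 4 = max(EF_Task 2=10, EF_Task 3=13) = 13; EF_Task 4 = 13+10 = 23
Expected project duration μ = 23 days. Critical path: Task 1 → Task 3 → Task 4.

Variance along critical path = 2.778 + 5.444 + 11.111 = 19.333; σ = √19.333 = 4.397 days.
Z = (16 − 23) / 4.397 = -1.592
P(T ≤ 16) = Φ(-1.592) ≈ 0.056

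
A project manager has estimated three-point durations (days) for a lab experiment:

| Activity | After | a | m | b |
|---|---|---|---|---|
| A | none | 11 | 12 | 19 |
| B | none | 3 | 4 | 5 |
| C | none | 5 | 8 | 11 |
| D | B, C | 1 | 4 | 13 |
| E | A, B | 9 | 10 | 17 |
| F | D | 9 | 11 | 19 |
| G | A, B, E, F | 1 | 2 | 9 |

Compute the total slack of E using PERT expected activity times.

te_A = (11 + 4·12 + 19)/6 = 78/6 = 13
te_B = (3 + 4·4 + 5)/6 = 24/6 = 4
te_C = (5 + 4·8 + 11)/6 = 48/6 = 8
te_D = (1 + 4·4 + 13)/6 = 30/6 = 5
te_E = (9 + 4·10 + 17)/6 = 66/6 = 11
te_F = (9 + 4·11 + 19)/6 = 72/6 = 12
te_G = (1 + 4·2 + 9)/6 = 18/6 = 3

Forward pass:
ES_A = 0; EF_A = 13
ES_B = 0; EF_B = 4
ES_C = 0; EF_C = 8
ES_D = max(EF_B=4, EF_C=8) = 8; EF_D = 8+5 = 13
ES_E = max(EF_A=13, EF_B=4) = 13; EF_E = 13+11 = 24
ES_F = 13; EF_F = 13+12 = 25
ES_G = max(EF_A=13, EF_B=4, EF_E=24, EF_F=25) = 25; EF_G = 25+3 = 28
Expected project duration μ = 28 days. Critical path: C → D → F → G.

Backward pass:
LF_G = 28; LS_G = 28−3 = 25
LF_F = LS_G = 25; LS_F = 25−12 = 13
LF_E = LS_G = 25; LS_E = 25−11 = 14
LF_D = LS_F = 13; LS_D = 13−5 = 8
LF_C = LS_D = 8; LS_C = 8−8 = 0
LF_B = min(LS_D=8, LS_E=14, LS_G=25) = 8; LS_B = 8−4 = 4
LF_A = min(LS_E=14, LS_G=25) = 14; LS_A = 14−13 = 1
Slack_E = LS_E − ES_E = 14 − 13 = 1

1 days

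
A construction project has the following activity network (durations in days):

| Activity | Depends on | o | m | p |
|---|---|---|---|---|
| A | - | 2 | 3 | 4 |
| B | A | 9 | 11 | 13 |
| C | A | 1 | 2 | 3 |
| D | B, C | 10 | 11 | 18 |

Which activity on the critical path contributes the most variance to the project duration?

D

te_A = (2 + 4·3 + 4)/6 = 18/6 = 3; σ²_A = ((4−2)/6)² = 0.111
te_B = (9 + 4·11 + 13)/6 = 66/6 = 11; σ²_B = ((13−9)/6)² = 0.444
te_C = (1 + 4·2 + 3)/6 = 12/6 = 2; σ²_C = ((3−1)/6)² = 0.111
te_D = (10 + 4·11 + 18)/6 = 72/6 = 12; σ²_D = ((18−10)/6)² = 1.778

Forward pass:
ES_A = 0; EF_A = 3
ES_B = 3; EF_B = 3+11 = 14
ES_C = 3; EF_C = 3+2 = 5
ES_D = max(EF_B=14, EF_C=5) = 14; EF_D = 14+12 = 26
Expected project duration μ = 26 days. Critical path: A → B → D.

Variances on critical path: σ²_A=0.111, σ²_B=0.444, σ²_D=1.778.
Largest is σ²_D = 1.778.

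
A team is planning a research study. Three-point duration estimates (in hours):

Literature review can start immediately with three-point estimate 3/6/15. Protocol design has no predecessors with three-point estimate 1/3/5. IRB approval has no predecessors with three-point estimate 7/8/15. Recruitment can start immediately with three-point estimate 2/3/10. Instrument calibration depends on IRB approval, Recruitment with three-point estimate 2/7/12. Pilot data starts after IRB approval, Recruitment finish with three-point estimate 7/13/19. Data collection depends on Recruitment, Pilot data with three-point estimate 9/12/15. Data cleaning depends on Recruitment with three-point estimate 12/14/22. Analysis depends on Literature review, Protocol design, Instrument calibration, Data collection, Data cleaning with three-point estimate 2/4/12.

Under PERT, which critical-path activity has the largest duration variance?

Pilot data

te_Literature review = (3 + 4·6 + 15)/6 = 42/6 = 7; σ²_Literature review = ((15−3)/6)² = 4.000
te_Protocol design = (1 + 4·3 + 5)/6 = 18/6 = 3; σ²_Protocol design = ((5−1)/6)² = 0.444
te_IRB approval = (7 + 4·8 + 15)/6 = 54/6 = 9; σ²_IRB approval = ((15−7)/6)² = 1.778
te_Recruitment = (2 + 4·3 + 10)/6 = 24/6 = 4; σ²_Recruitment = ((10−2)/6)² = 1.778
te_Instrument calibration = (2 + 4·7 + 12)/6 = 42/6 = 7; σ²_Instrument calibration = ((12−2)/6)² = 2.778
te_Pilot data = (7 + 4·13 + 19)/6 = 78/6 = 13; σ²_Pilot data = ((19−7)/6)² = 4.000
te_Data collection = (9 + 4·12 + 15)/6 = 72/6 = 12; σ²_Data collection = ((15−9)/6)² = 1.000
te_Data cleaning = (12 + 4·14 + 22)/6 = 90/6 = 15; σ²_Data cleaning = ((22−12)/6)² = 2.778
te_Analysis = (2 + 4·4 + 12)/6 = 30/6 = 5; σ²_Analysis = ((12−2)/6)² = 2.778

Forward pass:
ES_Literature review = 0; EF_Literature review = 7
ES_Protocol design = 0; EF_Protocol design = 3
ES_IRB approval = 0; EF_IRB approval = 9
ES_Recruitment = 0; EF_Recruitment = 4
ES_Instrument calibration = max(EF_IRB approval=9, EF_Recruitment=4) = 9; EF_Instrument calibration = 9+7 = 16
ES_Pilot data = max(EF_IRB approval=9, EF_Recruitment=4) = 9; EF_Pilot data = 9+13 = 22
ES_Data collection = max(EF_Recruitment=4, EF_Pilot data=22) = 22; EF_Data collection = 22+12 = 34
ES_Data cleaning = 4; EF_Data cleaning = 4+15 = 19
ES_Analysis = max(EF_Literature review=7, EF_Protocol design=3, EF_Instrument calibration=16, EF_Data collection=34, EF_Data cleaning=19) = 34; EF_Analysis = 34+5 = 39
Expected project duration μ = 39 hours. Critical path: IRB approval → Pilot data → Data collection → Analysis.

Variances on critical path: σ²_IRB approval=1.778, σ²_Pilot data=4.000, σ²_Data collection=1.000, σ²_Analysis=2.778.
Largest is σ²_Pilot data = 4.000.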